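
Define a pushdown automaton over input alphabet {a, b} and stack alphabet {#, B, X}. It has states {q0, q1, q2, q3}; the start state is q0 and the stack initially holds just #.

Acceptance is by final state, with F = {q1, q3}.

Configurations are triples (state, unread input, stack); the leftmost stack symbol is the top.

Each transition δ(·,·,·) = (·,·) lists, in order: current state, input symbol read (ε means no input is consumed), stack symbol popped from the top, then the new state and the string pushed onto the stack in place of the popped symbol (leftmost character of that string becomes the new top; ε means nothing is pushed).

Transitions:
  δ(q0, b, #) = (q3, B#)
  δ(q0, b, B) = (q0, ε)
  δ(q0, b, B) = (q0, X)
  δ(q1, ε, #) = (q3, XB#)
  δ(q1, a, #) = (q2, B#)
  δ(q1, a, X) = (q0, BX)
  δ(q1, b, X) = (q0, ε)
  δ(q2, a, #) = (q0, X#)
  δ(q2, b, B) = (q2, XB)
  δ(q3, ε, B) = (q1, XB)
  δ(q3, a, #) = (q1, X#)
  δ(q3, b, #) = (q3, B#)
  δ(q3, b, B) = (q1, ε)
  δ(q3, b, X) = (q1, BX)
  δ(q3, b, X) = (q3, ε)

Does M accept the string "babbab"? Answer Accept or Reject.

Reject

No computation consumes all input and reaches a final state.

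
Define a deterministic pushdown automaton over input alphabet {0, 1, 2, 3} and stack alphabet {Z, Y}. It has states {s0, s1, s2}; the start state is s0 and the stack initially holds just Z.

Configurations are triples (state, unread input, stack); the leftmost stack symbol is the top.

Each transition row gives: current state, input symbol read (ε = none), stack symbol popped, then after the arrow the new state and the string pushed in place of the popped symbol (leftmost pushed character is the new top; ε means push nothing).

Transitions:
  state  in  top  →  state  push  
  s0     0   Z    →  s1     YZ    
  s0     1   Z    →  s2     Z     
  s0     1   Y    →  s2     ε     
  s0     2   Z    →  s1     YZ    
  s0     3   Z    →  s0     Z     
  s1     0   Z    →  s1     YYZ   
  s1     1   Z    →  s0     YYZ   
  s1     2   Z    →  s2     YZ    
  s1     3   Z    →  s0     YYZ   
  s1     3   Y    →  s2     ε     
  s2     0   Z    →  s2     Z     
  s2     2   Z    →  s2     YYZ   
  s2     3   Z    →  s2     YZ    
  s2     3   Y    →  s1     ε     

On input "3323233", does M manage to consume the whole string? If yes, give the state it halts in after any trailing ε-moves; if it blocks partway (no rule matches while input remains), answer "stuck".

s2

(s0, 3323233, Z)
  read 3, top Z: go to s0, push Z → (s0, 323233, Z)
  read 3, top Z: go to s0, push Z → (s0, 23233, Z)
  read 2, top Z: go to s1, push YZ → (s1, 3233, YZ)
  read 3, top Y: go to s2, push ε → (s2, 233, Z)
  read 2, top Z: go to s2, push YYZ → (s2, 33, YYZ)
  read 3, top Y: go to s1, push ε → (s1, 3, YZ)
  read 3, top Y: go to s2, push ε → (s2, ε, Z)
All input consumed; M is in state s2.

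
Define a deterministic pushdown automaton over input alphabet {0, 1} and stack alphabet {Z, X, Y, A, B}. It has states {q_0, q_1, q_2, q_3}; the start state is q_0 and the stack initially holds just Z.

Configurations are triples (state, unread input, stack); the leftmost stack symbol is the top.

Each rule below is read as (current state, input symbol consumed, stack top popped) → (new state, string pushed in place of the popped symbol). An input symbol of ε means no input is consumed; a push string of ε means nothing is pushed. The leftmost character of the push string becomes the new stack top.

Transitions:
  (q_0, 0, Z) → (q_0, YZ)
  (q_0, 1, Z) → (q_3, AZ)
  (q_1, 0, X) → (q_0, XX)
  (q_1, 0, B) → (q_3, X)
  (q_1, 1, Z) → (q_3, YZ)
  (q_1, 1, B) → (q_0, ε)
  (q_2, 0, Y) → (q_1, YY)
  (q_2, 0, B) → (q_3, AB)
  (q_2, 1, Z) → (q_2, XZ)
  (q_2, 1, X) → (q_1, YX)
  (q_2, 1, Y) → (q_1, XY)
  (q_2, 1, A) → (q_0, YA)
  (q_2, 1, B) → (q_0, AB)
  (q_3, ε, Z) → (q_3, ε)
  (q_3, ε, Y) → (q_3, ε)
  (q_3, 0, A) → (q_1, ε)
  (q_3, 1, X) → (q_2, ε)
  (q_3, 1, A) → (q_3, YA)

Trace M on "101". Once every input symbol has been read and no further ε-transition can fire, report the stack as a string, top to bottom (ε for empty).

ε

(q_0, 101, Z)
  read 1, top Z: go to q_3, push AZ → (q_3, 01, AZ)
  read 0, top A: go to q_1, push ε → (q_1, 1, Z)
  read 1, top Z: go to q_3, push YZ → (q_3, ε, YZ)
  ε-move, top Y: go to q_3, push ε → (q_3, ε, Z)
  ε-move, top Z: go to q_3, push ε → (q_3, ε, ε)
All input consumed in state q_3 with stack ε.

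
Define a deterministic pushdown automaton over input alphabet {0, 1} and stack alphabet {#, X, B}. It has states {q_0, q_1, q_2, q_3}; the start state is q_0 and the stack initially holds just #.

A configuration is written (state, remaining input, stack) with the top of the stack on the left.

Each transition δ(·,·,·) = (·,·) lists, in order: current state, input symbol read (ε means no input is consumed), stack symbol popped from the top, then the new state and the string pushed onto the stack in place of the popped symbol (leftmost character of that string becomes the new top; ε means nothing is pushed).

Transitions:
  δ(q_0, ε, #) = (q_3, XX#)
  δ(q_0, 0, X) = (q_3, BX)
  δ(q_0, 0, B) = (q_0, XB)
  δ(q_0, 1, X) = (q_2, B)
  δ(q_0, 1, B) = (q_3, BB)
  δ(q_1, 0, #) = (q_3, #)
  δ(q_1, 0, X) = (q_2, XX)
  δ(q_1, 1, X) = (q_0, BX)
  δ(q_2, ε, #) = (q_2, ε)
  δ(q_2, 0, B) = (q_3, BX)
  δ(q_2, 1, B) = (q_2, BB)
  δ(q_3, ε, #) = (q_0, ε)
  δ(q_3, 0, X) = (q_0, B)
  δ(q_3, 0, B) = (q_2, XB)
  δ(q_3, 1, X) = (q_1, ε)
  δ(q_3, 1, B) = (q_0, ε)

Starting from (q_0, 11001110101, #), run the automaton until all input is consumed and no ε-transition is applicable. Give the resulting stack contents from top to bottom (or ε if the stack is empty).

XBBX#

(q_0, 11001110101, #)
  ε-move, top #: go to q_3, push XX# → (q_3, 11001110101, XX#)
  read 1, top X: go to q_1, push ε → (q_1, 1001110101, X#)
  read 1, top X: go to q_0, push BX → (q_0, 001110101, BX#)
  read 0, top B: go to q_0, push XB → (q_0, 01110101, XBX#)
  read 0, top X: go to q_3, push BX → (q_3, 1110101, BXBX#)
  read 1, top B: go to q_0, push ε → (q_0, 110101, XBX#)
  read 1, top X: go to q_2, push B → (q_2, 10101, BBX#)
  read 1, top B: go to q_2, push BB → (q_2, 0101, BBBX#)
  read 0, top B: go to q_3, push BX → (q_3, 101, BXBBX#)
  read 1, top B: go to q_0, push ε → (q_0, 01, XBBX#)
  read 0, top X: go to q_3, push BX → (q_3, 1, BXBBX#)
  read 1, top B: go to q_0, push ε → (q_0, ε, XBBX#)
All input consumed in state q_0 with stack XBBX#.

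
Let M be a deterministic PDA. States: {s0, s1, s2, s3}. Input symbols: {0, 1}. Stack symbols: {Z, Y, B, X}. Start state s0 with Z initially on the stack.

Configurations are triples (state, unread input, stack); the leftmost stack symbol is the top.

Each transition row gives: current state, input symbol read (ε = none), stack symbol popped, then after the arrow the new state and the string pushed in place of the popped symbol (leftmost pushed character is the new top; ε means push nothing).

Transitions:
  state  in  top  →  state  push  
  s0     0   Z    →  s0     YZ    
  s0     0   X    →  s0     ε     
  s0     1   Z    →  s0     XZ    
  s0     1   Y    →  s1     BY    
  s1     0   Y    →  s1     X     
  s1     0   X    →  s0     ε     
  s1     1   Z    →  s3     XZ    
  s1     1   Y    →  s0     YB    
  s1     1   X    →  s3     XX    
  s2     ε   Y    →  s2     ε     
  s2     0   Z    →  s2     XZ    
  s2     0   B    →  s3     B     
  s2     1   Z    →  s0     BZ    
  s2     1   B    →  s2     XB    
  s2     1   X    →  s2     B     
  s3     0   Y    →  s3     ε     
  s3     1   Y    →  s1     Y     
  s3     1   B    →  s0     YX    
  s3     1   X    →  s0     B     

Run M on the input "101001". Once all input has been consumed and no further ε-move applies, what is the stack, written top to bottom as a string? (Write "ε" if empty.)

(s0, 101001, Z) ⊢ (s0, 01001, XZ) ⊢ (s0, 1001, Z) ⊢ (s0, 001, XZ) ⊢ (s0, 01, Z) ⊢ (s0, 1, YZ) ⊢ (s1, ε, BYZ)
All input consumed in state s1 with stack BYZ.

BYZ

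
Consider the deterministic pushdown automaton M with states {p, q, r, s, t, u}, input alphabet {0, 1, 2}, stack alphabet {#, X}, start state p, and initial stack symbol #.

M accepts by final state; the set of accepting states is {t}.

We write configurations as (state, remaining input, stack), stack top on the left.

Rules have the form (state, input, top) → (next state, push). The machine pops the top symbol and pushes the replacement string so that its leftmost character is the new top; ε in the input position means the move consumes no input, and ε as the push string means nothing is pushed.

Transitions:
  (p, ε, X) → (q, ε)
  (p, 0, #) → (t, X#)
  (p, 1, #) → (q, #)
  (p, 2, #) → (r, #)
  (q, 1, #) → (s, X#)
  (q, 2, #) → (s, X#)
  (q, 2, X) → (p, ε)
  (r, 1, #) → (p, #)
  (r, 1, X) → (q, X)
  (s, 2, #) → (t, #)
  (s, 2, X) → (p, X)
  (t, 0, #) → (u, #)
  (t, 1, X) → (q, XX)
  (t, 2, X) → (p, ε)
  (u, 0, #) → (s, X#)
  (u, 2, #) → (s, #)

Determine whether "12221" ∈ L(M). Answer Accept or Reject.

(p, 12221, #)
  read 1, top #: go to q, push # → (q, 2221, #)
  read 2, top #: go to s, push X# → (s, 221, X#)
  read 2, top X: go to p, push X → (p, 21, X#)
  ε-move, top X: go to q, push ε → (q, 21, #)
  read 2, top #: go to s, push X# → (s, 1, X#)
No transition applies at (s, 1, X#); input not fully consumed.

Reject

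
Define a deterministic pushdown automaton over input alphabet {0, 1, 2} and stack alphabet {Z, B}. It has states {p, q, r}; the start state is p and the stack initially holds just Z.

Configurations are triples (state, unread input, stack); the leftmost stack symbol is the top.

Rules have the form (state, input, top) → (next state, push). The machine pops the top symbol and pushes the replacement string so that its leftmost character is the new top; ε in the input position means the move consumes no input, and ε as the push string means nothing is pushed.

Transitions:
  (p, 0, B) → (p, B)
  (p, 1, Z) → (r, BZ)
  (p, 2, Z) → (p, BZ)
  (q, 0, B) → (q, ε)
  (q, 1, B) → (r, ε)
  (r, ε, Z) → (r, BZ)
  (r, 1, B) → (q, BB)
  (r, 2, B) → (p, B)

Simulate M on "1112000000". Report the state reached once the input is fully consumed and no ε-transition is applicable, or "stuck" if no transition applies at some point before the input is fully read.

(p, 1112000000, Z) ⊢ (r, 112000000, BZ) ⊢ (q, 12000000, BBZ) ⊢ (r, 2000000, BZ) ⊢ (p, 000000, BZ) ⊢ (p, 00000, BZ) ⊢ (p, 0000, BZ) ⊢ (p, 000, BZ) ⊢ (p, 00, BZ) ⊢ (p, 0, BZ) ⊢ (p, ε, BZ)
All input consumed; M is in state p.

p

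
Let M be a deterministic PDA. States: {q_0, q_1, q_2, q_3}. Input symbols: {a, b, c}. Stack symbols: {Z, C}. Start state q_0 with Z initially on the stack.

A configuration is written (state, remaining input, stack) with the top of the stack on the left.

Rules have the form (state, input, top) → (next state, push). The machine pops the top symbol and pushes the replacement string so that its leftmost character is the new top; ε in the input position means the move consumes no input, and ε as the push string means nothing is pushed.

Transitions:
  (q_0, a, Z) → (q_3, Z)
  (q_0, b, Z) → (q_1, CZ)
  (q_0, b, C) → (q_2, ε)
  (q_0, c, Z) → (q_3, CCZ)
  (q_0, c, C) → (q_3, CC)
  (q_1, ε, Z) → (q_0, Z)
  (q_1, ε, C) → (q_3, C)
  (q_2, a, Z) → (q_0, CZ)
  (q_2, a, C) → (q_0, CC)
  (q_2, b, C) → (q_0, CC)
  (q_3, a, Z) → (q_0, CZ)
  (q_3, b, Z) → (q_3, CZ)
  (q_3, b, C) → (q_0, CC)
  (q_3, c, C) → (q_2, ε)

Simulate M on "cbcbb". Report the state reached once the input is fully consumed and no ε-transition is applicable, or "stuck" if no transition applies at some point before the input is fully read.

(q_0, cbcbb, Z) ⊢ (q_3, bcbb, CCZ) ⊢ (q_0, cbb, CCCZ) ⊢ (q_3, bb, CCCCZ) ⊢ (q_0, b, CCCCCZ) ⊢ (q_2, ε, CCCCZ)
All input consumed; M is in state q_2.

q_2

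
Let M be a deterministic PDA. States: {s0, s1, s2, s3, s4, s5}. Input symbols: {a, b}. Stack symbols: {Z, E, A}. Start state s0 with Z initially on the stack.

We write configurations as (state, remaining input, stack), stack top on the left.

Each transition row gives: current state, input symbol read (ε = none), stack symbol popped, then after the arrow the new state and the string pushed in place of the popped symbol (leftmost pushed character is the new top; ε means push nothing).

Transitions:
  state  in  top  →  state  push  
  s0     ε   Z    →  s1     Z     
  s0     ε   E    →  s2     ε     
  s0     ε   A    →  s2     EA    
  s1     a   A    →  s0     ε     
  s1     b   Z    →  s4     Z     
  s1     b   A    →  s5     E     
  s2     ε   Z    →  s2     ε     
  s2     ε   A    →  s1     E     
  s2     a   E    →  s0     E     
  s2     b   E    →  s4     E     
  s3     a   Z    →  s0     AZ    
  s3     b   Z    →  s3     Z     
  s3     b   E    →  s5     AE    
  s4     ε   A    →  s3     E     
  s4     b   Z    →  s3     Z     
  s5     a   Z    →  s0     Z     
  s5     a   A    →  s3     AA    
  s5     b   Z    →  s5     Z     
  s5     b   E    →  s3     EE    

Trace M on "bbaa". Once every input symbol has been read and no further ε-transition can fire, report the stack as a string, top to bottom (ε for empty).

EZ

(s0, bbaa, Z)
  ε-move, top Z: go to s1, push Z → (s1, bbaa, Z)
  read b, top Z: go to s4, push Z → (s4, baa, Z)
  read b, top Z: go to s3, push Z → (s3, aa, Z)
  read a, top Z: go to s0, push AZ → (s0, a, AZ)
  ε-move, top A: go to s2, push EA → (s2, a, EAZ)
  read a, top E: go to s0, push E → (s0, ε, EAZ)
  ε-move, top E: go to s2, push ε → (s2, ε, AZ)
  ε-move, top A: go to s1, push E → (s1, ε, EZ)
All input consumed in state s1 with stack EZ.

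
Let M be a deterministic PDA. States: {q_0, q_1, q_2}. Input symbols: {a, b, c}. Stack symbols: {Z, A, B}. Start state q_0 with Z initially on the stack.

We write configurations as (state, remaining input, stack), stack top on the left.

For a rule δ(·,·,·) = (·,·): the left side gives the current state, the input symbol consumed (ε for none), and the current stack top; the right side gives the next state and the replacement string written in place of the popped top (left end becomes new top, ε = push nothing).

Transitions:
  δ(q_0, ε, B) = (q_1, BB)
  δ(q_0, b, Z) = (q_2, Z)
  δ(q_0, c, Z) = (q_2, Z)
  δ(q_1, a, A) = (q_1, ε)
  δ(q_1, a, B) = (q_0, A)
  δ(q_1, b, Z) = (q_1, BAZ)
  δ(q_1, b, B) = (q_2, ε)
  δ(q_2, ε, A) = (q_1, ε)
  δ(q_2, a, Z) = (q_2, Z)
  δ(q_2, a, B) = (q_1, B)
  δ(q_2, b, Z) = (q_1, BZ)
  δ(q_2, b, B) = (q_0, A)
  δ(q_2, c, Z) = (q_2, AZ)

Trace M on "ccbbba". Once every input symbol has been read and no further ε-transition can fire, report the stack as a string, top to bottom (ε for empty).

(q_0, ccbbba, Z) ⊢ (q_2, cbbba, Z) ⊢ (q_2, bbba, AZ) ⊢ (q_1, bbba, Z) ⊢ (q_1, bba, BAZ) ⊢ (q_2, ba, AZ) ⊢ (q_1, ba, Z) ⊢ (q_1, a, BAZ) ⊢ (q_0, ε, AAZ)
All input consumed in state q_0 with stack AAZ.

AAZ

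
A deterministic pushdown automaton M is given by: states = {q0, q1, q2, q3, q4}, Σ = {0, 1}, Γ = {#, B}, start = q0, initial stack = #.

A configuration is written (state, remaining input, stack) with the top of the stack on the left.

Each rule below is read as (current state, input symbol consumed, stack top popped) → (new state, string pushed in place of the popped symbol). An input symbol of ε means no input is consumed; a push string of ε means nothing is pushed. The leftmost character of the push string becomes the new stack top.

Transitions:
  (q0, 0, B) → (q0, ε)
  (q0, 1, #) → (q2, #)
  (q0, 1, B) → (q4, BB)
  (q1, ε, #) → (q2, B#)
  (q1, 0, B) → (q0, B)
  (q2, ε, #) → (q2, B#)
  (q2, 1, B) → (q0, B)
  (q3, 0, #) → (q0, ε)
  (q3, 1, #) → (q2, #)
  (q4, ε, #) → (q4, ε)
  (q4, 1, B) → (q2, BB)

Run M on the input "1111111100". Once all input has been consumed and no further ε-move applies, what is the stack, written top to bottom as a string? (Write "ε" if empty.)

(q0, 1111111100, #) ⊢ (q2, 111111100, #) ⊢ (q2, 111111100, B#) ⊢ (q0, 11111100, B#) ⊢ (q4, 1111100, BB#) ⊢ (q2, 111100, BBB#) ⊢ (q0, 11100, BBB#) ⊢ (q4, 1100, BBBB#) ⊢ (q2, 100, BBBBB#) ⊢ (q0, 00, BBBBB#) ⊢ (q0, 0, BBBB#) ⊢ (q0, ε, BBB#)
All input consumed in state q0 with stack BBB#.

BBB#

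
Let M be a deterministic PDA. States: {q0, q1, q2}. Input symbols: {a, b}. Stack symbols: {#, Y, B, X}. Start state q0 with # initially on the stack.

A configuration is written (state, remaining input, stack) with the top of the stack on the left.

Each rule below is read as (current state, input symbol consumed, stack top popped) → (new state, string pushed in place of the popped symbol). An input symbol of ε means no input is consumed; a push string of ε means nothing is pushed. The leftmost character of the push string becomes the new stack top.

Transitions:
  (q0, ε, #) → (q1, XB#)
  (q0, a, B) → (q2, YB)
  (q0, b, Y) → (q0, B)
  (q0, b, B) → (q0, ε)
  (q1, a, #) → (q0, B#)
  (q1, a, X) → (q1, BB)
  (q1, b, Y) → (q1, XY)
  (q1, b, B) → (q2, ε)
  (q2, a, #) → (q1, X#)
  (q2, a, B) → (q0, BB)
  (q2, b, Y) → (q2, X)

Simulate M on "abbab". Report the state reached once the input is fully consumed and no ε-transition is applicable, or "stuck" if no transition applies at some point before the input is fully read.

stuck

(q0, abbab, #)
  ε-move, top #: go to q1, push XB# → (q1, abbab, XB#)
  read a, top X: go to q1, push BB → (q1, bbab, BBB#)
  read b, top B: go to q2, push ε → (q2, bab, BB#)
No transition for (q2, b, top B); M blocks with input bab remaining.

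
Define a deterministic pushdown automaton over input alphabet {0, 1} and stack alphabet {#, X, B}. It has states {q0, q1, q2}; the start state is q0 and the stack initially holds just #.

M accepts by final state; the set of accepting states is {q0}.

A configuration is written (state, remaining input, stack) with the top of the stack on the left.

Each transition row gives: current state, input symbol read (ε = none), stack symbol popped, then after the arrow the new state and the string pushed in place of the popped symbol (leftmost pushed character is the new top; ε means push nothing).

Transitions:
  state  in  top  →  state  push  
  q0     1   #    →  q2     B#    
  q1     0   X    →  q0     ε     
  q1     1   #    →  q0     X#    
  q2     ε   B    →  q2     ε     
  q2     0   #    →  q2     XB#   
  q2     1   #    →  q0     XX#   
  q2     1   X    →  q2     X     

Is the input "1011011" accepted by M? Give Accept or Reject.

(q0, 1011011, #) ⊢ (q2, 011011, B#) ⊢ (q2, 011011, #) ⊢ (q2, 11011, XB#) ⊢ (q2, 1011, XB#) ⊢ (q2, 011, XB#)
No transition applies at (q2, 011, XB#); input not fully consumed.

Reject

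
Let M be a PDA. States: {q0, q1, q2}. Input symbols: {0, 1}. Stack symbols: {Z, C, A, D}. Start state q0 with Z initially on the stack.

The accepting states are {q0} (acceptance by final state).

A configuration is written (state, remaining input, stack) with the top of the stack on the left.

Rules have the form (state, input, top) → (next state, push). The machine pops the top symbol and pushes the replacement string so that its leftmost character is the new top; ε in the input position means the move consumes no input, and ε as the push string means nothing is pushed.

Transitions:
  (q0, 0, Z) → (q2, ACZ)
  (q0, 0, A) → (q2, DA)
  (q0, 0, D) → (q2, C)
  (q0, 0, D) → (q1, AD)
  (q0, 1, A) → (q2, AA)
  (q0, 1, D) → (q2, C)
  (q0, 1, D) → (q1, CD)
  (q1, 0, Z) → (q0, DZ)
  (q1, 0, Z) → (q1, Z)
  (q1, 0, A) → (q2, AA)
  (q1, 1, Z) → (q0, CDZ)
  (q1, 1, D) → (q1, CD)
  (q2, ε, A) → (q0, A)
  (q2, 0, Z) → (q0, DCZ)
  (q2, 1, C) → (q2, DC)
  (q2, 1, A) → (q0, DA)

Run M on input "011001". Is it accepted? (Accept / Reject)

One accepting computation: (q0, 011001, Z) ⊢ (q2, 11001, ACZ) ⊢ (q0, 11001, ACZ) ⊢ (q2, 1001, AACZ) ⊢ (q0, 001, DAACZ) ⊢ (q1, 01, ADAACZ) ⊢ (q2, 1, AADAACZ) ⊢ (q0, ε, DAADAACZ)
All input consumed and state q0 ∈ F.

Accept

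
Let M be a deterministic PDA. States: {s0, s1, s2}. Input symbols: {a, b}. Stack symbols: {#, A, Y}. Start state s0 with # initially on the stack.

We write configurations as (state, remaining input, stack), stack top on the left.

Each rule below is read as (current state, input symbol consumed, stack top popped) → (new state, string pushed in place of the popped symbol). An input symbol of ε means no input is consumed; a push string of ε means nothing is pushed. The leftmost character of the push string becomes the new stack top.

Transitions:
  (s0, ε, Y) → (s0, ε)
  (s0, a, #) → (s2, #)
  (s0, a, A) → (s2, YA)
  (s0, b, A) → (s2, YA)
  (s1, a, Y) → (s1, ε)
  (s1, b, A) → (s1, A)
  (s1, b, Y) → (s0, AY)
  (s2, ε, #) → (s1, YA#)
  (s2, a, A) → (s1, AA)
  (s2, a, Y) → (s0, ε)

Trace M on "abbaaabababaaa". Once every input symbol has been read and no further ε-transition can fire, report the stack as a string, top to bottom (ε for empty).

(s0, abbaaabababaaa, #) ⊢ (s2, bbaaabababaaa, #) ⊢ (s1, bbaaabababaaa, YA#) ⊢ (s0, baaabababaaa, AYA#) ⊢ (s2, aaabababaaa, YAYA#) ⊢ (s0, aabababaaa, AYA#) ⊢ (s2, abababaaa, YAYA#) ⊢ (s0, bababaaa, AYA#) ⊢ (s2, ababaaa, YAYA#) ⊢ (s0, babaaa, AYA#) ⊢ (s2, abaaa, YAYA#) ⊢ (s0, baaa, AYA#) ⊢ (s2, aaa, YAYA#) ⊢ (s0, aa, AYA#) ⊢ (s2, a, YAYA#) ⊢ (s0, ε, AYA#)
All input consumed in state s0 with stack AYA#.

AYA#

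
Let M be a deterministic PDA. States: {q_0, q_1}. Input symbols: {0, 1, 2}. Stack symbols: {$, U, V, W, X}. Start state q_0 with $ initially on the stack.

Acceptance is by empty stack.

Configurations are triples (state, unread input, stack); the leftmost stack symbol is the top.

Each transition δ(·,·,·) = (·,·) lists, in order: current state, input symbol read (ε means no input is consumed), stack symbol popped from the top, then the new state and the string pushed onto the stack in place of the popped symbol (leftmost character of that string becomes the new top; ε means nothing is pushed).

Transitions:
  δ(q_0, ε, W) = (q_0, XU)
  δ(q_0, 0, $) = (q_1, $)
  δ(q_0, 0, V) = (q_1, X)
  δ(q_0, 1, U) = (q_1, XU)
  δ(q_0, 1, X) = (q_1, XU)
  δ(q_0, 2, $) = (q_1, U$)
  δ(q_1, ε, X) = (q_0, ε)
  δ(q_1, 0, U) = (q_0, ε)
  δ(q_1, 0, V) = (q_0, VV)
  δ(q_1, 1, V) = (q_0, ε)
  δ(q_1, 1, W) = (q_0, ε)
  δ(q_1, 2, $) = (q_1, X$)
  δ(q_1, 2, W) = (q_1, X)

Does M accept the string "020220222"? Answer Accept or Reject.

Reject

(q_0, 020220222, $)
  read 0, top $: go to q_1, push $ → (q_1, 20220222, $)
  read 2, top $: go to q_1, push X$ → (q_1, 0220222, X$)
  ε-move, top X: go to q_0, push ε → (q_0, 0220222, $)
  read 0, top $: go to q_1, push $ → (q_1, 220222, $)
  read 2, top $: go to q_1, push X$ → (q_1, 20222, X$)
  ε-move, top X: go to q_0, push ε → (q_0, 20222, $)
  read 2, top $: go to q_1, push U$ → (q_1, 0222, U$)
  read 0, top U: go to q_0, push ε → (q_0, 222, $)
  read 2, top $: go to q_1, push U$ → (q_1, 22, U$)
No transition applies at (q_1, 22, U$); input not fully consumed.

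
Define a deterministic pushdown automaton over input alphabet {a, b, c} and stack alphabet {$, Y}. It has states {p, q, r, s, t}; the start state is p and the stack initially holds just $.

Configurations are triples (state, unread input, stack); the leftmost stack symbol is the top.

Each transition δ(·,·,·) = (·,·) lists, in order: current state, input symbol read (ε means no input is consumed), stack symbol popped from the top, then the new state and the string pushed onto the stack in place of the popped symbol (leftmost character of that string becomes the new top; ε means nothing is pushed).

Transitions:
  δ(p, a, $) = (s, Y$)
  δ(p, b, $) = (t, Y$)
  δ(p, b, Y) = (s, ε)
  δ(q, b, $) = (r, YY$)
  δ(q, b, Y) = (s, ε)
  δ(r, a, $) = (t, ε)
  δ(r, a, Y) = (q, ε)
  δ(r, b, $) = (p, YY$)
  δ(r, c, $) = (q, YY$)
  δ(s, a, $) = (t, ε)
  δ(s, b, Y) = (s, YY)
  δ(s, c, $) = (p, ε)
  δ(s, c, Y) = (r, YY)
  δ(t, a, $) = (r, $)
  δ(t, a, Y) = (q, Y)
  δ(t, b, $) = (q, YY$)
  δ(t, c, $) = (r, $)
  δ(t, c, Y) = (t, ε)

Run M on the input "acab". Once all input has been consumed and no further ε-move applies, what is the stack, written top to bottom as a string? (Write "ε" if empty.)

(p, acab, $)
  read a, top $: go to s, push Y$ → (s, cab, Y$)
  read c, top Y: go to r, push YY → (r, ab, YY$)
  read a, top Y: go to q, push ε → (q, b, Y$)
  read b, top Y: go to s, push ε → (s, ε, $)
All input consumed in state s with stack $.

$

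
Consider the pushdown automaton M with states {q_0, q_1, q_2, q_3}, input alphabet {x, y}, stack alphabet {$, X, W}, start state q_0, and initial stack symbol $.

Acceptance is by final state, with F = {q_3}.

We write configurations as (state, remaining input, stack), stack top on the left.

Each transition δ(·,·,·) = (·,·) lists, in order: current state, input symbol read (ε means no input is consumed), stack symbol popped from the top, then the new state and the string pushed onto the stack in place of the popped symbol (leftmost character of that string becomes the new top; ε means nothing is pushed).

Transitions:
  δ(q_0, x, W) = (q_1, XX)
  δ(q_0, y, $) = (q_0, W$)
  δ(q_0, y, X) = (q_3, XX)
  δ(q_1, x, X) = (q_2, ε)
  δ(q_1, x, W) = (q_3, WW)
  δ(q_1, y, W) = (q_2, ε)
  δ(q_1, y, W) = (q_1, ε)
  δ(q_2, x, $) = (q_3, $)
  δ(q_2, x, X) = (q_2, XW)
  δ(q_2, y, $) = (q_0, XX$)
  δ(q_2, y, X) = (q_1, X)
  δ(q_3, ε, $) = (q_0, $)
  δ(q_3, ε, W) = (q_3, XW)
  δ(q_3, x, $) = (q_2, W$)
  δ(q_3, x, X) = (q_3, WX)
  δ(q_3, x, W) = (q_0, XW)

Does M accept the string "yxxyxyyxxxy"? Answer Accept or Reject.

One accepting computation: (q_0, yxxyxyyxxxy, $) ⊢ (q_0, xxyxyyxxxy, W$) ⊢ (q_1, xyxyyxxxy, XX$) ⊢ (q_2, yxyyxxxy, X$) ⊢ (q_1, xyyxxxy, X$) ⊢ (q_2, yyxxxy, $) ⊢ (q_0, yxxxy, XX$) ⊢ (q_3, xxxy, XXX$) ⊢ (q_3, xxy, WXXX$) ⊢ (q_3, xxy, XWXXX$) ⊢ (q_3, xy, WXWXXX$) ⊢ (q_0, y, XWXWXXX$) ⊢ (q_3, ε, XXWXWXXX$)
All input consumed and state q_3 ∈ F.

Accept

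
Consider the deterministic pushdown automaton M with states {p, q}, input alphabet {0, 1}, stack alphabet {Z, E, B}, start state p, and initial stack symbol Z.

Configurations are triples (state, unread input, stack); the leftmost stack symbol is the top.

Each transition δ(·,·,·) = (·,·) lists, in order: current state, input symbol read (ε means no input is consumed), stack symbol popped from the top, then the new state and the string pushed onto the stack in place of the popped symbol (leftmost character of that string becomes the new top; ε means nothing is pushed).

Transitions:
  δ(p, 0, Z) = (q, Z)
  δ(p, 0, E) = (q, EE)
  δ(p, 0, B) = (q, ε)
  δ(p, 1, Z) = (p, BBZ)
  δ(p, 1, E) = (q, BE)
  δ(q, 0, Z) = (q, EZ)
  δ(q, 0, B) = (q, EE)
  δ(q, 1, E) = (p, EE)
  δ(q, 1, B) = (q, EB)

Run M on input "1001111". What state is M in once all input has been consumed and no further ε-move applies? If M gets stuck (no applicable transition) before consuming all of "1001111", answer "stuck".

p

(p, 1001111, Z)
  read 1, top Z: go to p, push BBZ → (p, 001111, BBZ)
  read 0, top B: go to q, push ε → (q, 01111, BZ)
  read 0, top B: go to q, push EE → (q, 1111, EEZ)
  read 1, top E: go to p, push EE → (p, 111, EEEZ)
  read 1, top E: go to q, push BE → (q, 11, BEEEZ)
  read 1, top B: go to q, push EB → (q, 1, EBEEEZ)
  read 1, top E: go to p, push EE → (p, ε, EEBEEEZ)
All input consumed; M is in state p.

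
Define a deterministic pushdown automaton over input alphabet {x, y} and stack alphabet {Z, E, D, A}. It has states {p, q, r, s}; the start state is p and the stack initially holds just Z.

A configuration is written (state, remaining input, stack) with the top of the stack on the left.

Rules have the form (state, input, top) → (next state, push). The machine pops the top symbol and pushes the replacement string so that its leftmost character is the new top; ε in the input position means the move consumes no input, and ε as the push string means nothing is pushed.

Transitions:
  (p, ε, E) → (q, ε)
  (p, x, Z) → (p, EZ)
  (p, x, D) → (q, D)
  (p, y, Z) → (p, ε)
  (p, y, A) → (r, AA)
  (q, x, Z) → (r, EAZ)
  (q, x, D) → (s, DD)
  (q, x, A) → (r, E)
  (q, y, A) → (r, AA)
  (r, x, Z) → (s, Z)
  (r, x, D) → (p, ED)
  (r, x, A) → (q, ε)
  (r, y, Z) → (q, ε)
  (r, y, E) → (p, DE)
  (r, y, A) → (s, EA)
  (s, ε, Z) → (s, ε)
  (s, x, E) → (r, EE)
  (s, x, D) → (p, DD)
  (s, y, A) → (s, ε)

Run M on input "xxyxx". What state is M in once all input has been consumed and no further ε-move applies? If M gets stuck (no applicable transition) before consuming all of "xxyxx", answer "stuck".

(p, xxyxx, Z)
  read x, top Z: go to p, push EZ → (p, xyxx, EZ)
  ε-move, top E: go to q, push ε → (q, xyxx, Z)
  read x, top Z: go to r, push EAZ → (r, yxx, EAZ)
  read y, top E: go to p, push DE → (p, xx, DEAZ)
  read x, top D: go to q, push D → (q, x, DEAZ)
  read x, top D: go to s, push DD → (s, ε, DDEAZ)
All input consumed; M is in state s.

s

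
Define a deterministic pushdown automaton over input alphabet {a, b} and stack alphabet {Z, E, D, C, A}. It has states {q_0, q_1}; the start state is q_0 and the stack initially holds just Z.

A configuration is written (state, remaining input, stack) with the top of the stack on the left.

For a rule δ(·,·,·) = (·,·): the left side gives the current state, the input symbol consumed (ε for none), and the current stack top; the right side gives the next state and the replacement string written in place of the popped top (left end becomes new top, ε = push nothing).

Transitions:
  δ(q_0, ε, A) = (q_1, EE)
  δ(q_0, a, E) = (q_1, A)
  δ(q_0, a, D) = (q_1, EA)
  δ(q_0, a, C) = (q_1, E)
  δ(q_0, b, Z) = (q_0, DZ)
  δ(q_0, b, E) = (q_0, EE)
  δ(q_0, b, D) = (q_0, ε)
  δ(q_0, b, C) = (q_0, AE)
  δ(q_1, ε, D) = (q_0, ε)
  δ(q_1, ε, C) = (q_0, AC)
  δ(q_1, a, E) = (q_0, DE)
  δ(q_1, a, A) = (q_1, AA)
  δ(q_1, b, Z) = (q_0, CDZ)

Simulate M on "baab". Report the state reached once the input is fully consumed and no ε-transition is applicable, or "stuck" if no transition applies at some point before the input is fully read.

q_0

(q_0, baab, Z)
  read b, top Z: go to q_0, push DZ → (q_0, aab, DZ)
  read a, top D: go to q_1, push EA → (q_1, ab, EAZ)
  read a, top E: go to q_0, push DE → (q_0, b, DEAZ)
  read b, top D: go to q_0, push ε → (q_0, ε, EAZ)
All input consumed; M is in state q_0.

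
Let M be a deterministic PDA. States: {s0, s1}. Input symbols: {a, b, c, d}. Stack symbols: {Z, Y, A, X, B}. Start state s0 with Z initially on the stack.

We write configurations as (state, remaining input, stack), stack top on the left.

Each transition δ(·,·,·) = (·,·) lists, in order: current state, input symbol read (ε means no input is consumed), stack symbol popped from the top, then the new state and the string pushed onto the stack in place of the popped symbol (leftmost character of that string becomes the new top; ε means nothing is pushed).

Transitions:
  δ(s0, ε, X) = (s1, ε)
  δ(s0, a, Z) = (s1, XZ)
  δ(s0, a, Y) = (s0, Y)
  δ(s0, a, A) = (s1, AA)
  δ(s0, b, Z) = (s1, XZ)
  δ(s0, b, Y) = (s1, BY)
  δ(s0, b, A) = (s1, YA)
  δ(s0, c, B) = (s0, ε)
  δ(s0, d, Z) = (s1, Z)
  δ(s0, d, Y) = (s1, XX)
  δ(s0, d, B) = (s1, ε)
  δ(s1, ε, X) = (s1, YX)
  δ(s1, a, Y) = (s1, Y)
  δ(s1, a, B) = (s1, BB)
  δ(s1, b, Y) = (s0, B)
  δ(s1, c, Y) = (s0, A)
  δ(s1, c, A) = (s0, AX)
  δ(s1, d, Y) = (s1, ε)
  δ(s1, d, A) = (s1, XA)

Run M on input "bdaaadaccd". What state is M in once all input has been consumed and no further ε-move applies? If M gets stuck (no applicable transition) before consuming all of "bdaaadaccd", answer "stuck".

(s0, bdaaadaccd, Z)
  read b, top Z: go to s1, push XZ → (s1, daaadaccd, XZ)
  ε-move, top X: go to s1, push YX → (s1, daaadaccd, YXZ)
  read d, top Y: go to s1, push ε → (s1, aaadaccd, XZ)
  ε-move, top X: go to s1, push YX → (s1, aaadaccd, YXZ)
  read a, top Y: go to s1, push Y → (s1, aadaccd, YXZ)
  read a, top Y: go to s1, push Y → (s1, adaccd, YXZ)
  read a, top Y: go to s1, push Y → (s1, daccd, YXZ)
  read d, top Y: go to s1, push ε → (s1, accd, XZ)
  ε-move, top X: go to s1, push YX → (s1, accd, YXZ)
  read a, top Y: go to s1, push Y → (s1, ccd, YXZ)
  read c, top Y: go to s0, push A → (s0, cd, AXZ)
No transition for (s0, c, top A); M blocks with input cd remaining.

stuck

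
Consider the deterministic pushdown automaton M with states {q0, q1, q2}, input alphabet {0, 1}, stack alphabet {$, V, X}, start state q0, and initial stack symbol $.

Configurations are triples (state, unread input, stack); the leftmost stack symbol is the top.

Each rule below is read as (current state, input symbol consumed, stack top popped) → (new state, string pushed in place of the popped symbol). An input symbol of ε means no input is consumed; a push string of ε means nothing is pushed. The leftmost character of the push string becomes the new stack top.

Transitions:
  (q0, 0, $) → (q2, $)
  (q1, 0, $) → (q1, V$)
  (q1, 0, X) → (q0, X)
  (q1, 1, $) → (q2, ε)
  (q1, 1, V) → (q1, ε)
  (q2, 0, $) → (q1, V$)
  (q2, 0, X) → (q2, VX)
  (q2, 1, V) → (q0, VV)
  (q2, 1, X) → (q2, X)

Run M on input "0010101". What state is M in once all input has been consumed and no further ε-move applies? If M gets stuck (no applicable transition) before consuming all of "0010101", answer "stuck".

q1

(q0, 0010101, $)
  read 0, top $: go to q2, push $ → (q2, 010101, $)
  read 0, top $: go to q1, push V$ → (q1, 10101, V$)
  read 1, top V: go to q1, push ε → (q1, 0101, $)
  read 0, top $: go to q1, push V$ → (q1, 101, V$)
  read 1, top V: go to q1, push ε → (q1, 01, $)
  read 0, top $: go to q1, push V$ → (q1, 1, V$)
  read 1, top V: go to q1, push ε → (q1, ε, $)
All input consumed; M is in state q1.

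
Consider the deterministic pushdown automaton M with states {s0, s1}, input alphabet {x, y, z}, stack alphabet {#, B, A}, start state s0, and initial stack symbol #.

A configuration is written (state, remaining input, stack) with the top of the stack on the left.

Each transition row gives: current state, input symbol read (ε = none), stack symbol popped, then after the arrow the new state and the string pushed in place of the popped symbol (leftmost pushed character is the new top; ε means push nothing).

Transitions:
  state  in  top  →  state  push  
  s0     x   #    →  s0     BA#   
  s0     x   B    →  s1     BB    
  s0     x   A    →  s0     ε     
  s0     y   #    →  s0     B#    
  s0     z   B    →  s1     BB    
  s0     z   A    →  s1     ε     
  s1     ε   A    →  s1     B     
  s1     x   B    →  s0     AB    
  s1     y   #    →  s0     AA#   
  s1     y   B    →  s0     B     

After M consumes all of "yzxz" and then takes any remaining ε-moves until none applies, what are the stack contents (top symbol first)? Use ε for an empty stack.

BB#

(s0, yzxz, #)
  read y, top #: go to s0, push B# → (s0, zxz, B#)
  read z, top B: go to s1, push BB → (s1, xz, BB#)
  read x, top B: go to s0, push AB → (s0, z, ABB#)
  read z, top A: go to s1, push ε → (s1, ε, BB#)
All input consumed in state s1 with stack BB#.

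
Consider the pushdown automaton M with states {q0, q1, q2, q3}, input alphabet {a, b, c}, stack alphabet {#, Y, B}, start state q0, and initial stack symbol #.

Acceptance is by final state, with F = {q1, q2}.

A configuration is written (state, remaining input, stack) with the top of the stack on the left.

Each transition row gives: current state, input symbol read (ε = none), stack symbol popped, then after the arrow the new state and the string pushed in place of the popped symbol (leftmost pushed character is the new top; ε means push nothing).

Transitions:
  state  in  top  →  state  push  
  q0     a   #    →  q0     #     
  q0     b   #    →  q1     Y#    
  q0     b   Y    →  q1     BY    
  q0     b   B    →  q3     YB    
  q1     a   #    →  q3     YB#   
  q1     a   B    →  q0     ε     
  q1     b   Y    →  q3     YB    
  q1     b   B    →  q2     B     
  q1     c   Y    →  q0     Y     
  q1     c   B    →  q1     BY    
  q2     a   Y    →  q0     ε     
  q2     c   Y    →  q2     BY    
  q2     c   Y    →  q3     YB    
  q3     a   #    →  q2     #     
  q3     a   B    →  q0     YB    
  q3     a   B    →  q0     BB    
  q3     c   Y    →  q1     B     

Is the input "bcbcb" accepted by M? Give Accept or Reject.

Accept

One accepting computation: (q0, bcbcb, #) ⊢ (q1, cbcb, Y#) ⊢ (q0, bcb, Y#) ⊢ (q1, cb, BY#) ⊢ (q1, b, BYY#) ⊢ (q2, ε, BYY#)
All input consumed and state q2 ∈ F.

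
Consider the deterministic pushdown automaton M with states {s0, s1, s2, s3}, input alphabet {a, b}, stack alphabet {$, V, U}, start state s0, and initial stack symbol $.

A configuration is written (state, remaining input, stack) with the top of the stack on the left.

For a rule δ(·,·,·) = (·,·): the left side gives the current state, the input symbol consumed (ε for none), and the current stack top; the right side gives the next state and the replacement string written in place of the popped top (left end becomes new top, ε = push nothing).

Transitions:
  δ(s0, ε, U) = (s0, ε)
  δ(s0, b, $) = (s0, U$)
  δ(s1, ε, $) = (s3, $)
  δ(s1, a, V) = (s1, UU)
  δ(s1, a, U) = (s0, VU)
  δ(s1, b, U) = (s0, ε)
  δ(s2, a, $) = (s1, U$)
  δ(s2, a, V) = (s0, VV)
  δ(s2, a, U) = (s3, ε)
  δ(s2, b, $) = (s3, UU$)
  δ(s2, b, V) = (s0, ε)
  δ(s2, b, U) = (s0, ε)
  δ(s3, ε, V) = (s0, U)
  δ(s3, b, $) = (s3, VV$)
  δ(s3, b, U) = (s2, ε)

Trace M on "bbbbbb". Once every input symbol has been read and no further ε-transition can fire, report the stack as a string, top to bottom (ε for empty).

(s0, bbbbbb, $)
  read b, top $: go to s0, push U$ → (s0, bbbbb, U$)
  ε-move, top U: go to s0, push ε → (s0, bbbbb, $)
  read b, top $: go to s0, push U$ → (s0, bbbb, U$)
  ε-move, top U: go to s0, push ε → (s0, bbbb, $)
  read b, top $: go to s0, push U$ → (s0, bbb, U$)
  ε-move, top U: go to s0, push ε → (s0, bbb, $)
  read b, top $: go to s0, push U$ → (s0, bb, U$)
  ε-move, top U: go to s0, push ε → (s0, bb, $)
  read b, top $: go to s0, push U$ → (s0, b, U$)
  ε-move, top U: go to s0, push ε → (s0, b, $)
  read b, top $: go to s0, push U$ → (s0, ε, U$)
  ε-move, top U: go to s0, push ε → (s0, ε, $)
All input consumed in state s0 with stack $.

$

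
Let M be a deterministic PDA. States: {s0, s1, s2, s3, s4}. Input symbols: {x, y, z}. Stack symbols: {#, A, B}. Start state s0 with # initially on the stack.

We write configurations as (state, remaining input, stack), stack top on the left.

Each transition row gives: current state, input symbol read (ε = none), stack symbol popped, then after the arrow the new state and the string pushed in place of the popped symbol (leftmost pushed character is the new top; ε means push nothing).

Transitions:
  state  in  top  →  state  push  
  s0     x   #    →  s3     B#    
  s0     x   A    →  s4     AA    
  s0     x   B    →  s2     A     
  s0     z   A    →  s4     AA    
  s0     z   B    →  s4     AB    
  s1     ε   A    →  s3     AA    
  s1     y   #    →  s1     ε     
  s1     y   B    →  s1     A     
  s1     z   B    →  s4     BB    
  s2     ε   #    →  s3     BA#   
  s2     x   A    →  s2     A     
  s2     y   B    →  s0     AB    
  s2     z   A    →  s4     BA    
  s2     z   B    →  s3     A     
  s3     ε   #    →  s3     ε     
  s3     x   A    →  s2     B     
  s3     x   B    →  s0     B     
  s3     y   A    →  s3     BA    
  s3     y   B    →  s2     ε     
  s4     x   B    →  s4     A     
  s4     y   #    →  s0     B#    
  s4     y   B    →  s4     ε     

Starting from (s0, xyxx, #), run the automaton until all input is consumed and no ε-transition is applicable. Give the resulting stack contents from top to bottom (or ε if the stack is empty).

AA#

(s0, xyxx, #) ⊢ (s3, yxx, B#) ⊢ (s2, xx, #) ⊢ (s3, xx, BA#) ⊢ (s0, x, BA#) ⊢ (s2, ε, AA#)
All input consumed in state s2 with stack AA#.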